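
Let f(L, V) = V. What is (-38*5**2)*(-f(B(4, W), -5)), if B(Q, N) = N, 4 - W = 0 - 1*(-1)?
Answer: -4750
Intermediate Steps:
W = 3 (W = 4 - (0 - 1*(-1)) = 4 - (0 + 1) = 4 - 1*1 = 4 - 1 = 3)
(-38*5**2)*(-f(B(4, W), -5)) = (-38*5**2)*(-1*(-5)) = -38*25*5 = -950*5 = -4750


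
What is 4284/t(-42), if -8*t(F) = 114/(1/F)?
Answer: 136/19 ≈ 7.1579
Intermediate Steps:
t(F) = -57*F/4 (t(F) = -57/(4*(1/F)) = -57*F/4)
4284/t(-42) = 4284/((-57/4*(-42))) = 4284/(1197/2) = 4284*(2/1197) = 136/19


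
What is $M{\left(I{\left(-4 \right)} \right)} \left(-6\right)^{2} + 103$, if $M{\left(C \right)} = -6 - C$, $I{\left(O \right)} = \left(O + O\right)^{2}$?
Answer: $-2417$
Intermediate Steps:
$I{\left(O \right)} = 4 O^{2}$ ($I{\left(O \right)} = \left(2 O\right)^{2} = 4 O^{2}$)
$M{\left(I{\left(-4 \right)} \right)} \left(-6\right)^{2} + 103 = \left(-6 - 4 \left(-4\right)^{2}\right) \left(-6\right)^{2} + 103 = \left(-6 - 4 \cdot 16\right) 36 + 103 = \left(-6 - 64\right) 36 + 103 = \left(-70\right) 36 + 103 = -2520 + 103 = -2417$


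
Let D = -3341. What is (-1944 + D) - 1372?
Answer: -6657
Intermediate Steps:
(-1944 + D) - 1372 = (-1944 - 3341) - 1372 = -5285 - 1372 = -6657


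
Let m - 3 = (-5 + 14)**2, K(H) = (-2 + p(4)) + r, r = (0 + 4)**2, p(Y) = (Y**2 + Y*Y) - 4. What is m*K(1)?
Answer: 3528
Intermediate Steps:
p(Y) = -4 + 2*Y**2 (p(Y) = (Y**2 + Y**2) - 4 = 2*Y**2 - 4 = -4 + 2*Y**2)
r = 16 (r = 4**2 = 16)
K(H) = 42 (K(H) = (-2 + (-4 + 2*4**2)) + 16 = (-2 + (-4 + 2*16)) + 16 = (-2 + (-4 + 32)) + 16 = (-2 + 28) + 16 = 26 + 16 = 42)
m = 84 (m = 3 + (-5 + 14)**2 = 3 + 9**2 = 3 + 81 = 84)
m*K(1) = 84*42 = 3528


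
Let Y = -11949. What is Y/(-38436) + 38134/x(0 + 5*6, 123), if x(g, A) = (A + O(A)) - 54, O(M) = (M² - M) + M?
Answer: 274553221/97358388 ≈ 2.8200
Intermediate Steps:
O(M) = M²
x(g, A) = -54 + A + A² (x(g, A) = (A + A²) - 54 = -54 + A + A²)
Y/(-38436) + 38134/x(0 + 5*6, 123) = -11949/(-38436) + 38134/(-54 + 123 + 123²) = -11949*(-1/38436) + 38134/(-54 + 123 + 15129) = 3983/12812 + 38134/15198 = 3983/12812 + 38134*(1/15198) = 3983/12812 + 19067/7599 = 274553221/97358388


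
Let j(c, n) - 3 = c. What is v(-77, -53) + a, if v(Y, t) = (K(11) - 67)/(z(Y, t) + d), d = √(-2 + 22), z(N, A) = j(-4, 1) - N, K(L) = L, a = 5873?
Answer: 8450183/1439 + 28*√5/1439 ≈ 5872.3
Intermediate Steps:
j(c, n) = 3 + c
z(N, A) = -1 - N (z(N, A) = (3 - 4) - N = -1 - N)
d = 2*√5 (d = √20 = 2*√5 ≈ 4.4721)
v(Y, t) = -56/(-1 - Y + 2*√5) (v(Y, t) = (11 - 67)/((-1 - Y) + 2*√5) = -56/(-1 - Y + 2*√5))
v(-77, -53) + a = 56/(1 - 77 - 2*√5) + 5873 = 56/(-76 - 2*√5) + 5873 = 5873 + 56/(-76 - 2*√5)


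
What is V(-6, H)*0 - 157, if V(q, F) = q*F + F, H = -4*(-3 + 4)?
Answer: -157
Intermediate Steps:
H = -4 (H = -4*1 = -4)
V(q, F) = F + F*q (V(q, F) = F*q + F = F + F*q)
V(-6, H)*0 - 157 = -4*(1 - 6)*0 - 157 = -4*(-5)*0 - 157 = 20*0 - 157 = 0 - 157 = -157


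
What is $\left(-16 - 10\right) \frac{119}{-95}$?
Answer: $\frac{3094}{95} \approx 32.568$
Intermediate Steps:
$\left(-16 - 10\right) \frac{119}{-95} = - 26 \cdot 119 \left(- \frac{1}{95}\right) = \left(-26\right) \left(- \frac{119}{95}\right) = \frac{3094}{95}$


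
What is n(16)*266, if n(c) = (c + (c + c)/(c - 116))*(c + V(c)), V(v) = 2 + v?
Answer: 3545248/25 ≈ 1.4181e+5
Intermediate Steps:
n(c) = (2 + 2*c)*(c + 2*c/(-116 + c)) (n(c) = (c + (c + c)/(c - 116))*(c + (2 + c)) = (c + (2*c)/(-116 + c))*(2 + 2*c) = (c + 2*c/(-116 + c))*(2 + 2*c) = (2 + 2*c)*(c + 2*c/(-116 + c)))
n(16)*266 = (2*16*(-114 + 16² - 113*16)/(-116 + 16))*266 = (2*16*(-114 + 256 - 1808)/(-100))*266 = (2*16*(-1/100)*(-1666))*266 = (13328/25)*266 = 3545248/25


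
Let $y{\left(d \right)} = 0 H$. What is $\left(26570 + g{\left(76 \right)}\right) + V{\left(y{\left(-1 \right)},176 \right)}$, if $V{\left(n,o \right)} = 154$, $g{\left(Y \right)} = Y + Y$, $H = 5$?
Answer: $26876$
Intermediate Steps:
$y{\left(d \right)} = 0$ ($y{\left(d \right)} = 0 \cdot 5 = 0$)
$g{\left(Y \right)} = 2 Y$
$\left(26570 + g{\left(76 \right)}\right) + V{\left(y{\left(-1 \right)},176 \right)} = \left(26570 + 2 \cdot 76\right) + 154 = \left(26570 + 152\right) + 154 = 26722 + 154 = 26876$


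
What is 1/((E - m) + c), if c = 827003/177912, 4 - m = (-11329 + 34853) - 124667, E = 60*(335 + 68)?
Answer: -177912/13692525901 ≈ -1.2993e-5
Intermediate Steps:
E = 24180 (E = 60*403 = 24180)
m = 101147 (m = 4 - ((-11329 + 34853) - 124667) = 4 - (23524 - 124667) = 4 - 1*(-101143) = 4 + 101143 = 101147)
c = 827003/177912 (c = 827003*(1/177912) = 827003/177912 ≈ 4.6484)
1/((E - m) + c) = 1/((24180 - 1*101147) + 827003/177912) = 1/((24180 - 101147) + 827003/177912) = 1/(-76967 + 827003/177912) = 1/(-13692525901/177912) = -177912/13692525901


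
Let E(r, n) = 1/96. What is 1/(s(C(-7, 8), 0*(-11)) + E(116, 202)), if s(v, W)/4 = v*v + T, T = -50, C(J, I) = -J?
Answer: -96/383 ≈ -0.25065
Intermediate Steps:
E(r, n) = 1/96
s(v, W) = -200 + 4*v**2 (s(v, W) = 4*(v*v - 50) = 4*(v**2 - 50) = 4*(-50 + v**2) = -200 + 4*v**2)
1/(s(C(-7, 8), 0*(-11)) + E(116, 202)) = 1/((-200 + 4*(-1*(-7))**2) + 1/96) = 1/((-200 + 4*7**2) + 1/96) = 1/((-200 + 4*49) + 1/96) = 1/((-200 + 196) + 1/96) = 1/(-4 + 1/96) = 1/(-383/96) = -96/383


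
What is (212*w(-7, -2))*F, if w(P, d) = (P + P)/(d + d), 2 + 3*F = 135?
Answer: 98686/3 ≈ 32895.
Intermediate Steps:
F = 133/3 (F = -2/3 + (1/3)*135 = -2/3 + 45 = 133/3 ≈ 44.333)
w(P, d) = P/d (w(P, d) = (2*P)/((2*d)) = (2*P)*(1/(2*d)) = P/d)
(212*w(-7, -2))*F = (212*(-7/(-2)))*(133/3) = (212*(-7*(-1/2)))*(133/3) = (212*(7/2))*(133/3) = 742*(133/3) = 98686/3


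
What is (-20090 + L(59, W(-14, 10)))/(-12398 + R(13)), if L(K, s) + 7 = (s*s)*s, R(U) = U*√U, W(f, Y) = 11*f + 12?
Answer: 35748207230/153708207 + 37484005*√13/153708207 ≈ 233.45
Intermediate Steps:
W(f, Y) = 12 + 11*f
R(U) = U^(3/2)
L(K, s) = -7 + s³ (L(K, s) = -7 + (s*s)*s = -7 + s²*s = -7 + s³)
(-20090 + L(59, W(-14, 10)))/(-12398 + R(13)) = (-20090 + (-7 + (12 + 11*(-14))³))/(-12398 + 13^(3/2)) = (-20090 + (-7 + (12 - 154)³))/(-12398 + 13*√13) = (-20090 + (-7 + (-142)³))/(-12398 + 13*√13) = (-20090 + (-7 - 2863288))/(-12398 + 13*√13) = (-20090 - 2863295)/(-12398 + 13*√13) = -2883385/(-12398 + 13*√13)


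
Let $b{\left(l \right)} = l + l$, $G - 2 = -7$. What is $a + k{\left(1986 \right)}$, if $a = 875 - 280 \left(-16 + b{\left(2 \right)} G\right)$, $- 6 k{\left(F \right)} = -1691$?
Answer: $\frac{67421}{6} \approx 11237.0$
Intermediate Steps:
$G = -5$ ($G = 2 - 7 = -5$)
$k{\left(F \right)} = \frac{1691}{6}$ ($k{\left(F \right)} = \left(- \frac{1}{6}\right) \left(-1691\right) = \frac{1691}{6}$)
$b{\left(l \right)} = 2 l$
$a = 10955$ ($a = 875 - 280 \left(-16 + 2 \cdot 2 \left(-5\right)\right) = 875 - 280 \left(-16 + 4 \left(-5\right)\right) = 875 - 280 \left(-16 - 20\right) = 875 - -10080 = 875 + 10080 = 10955$)
$a + k{\left(1986 \right)} = 10955 + \frac{1691}{6} = \frac{67421}{6}$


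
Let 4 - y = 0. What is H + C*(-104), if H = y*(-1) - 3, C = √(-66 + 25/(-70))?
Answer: -7 - 52*I*√13006/7 ≈ -7.0 - 847.18*I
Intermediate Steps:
y = 4 (y = 4 - 1*0 = 4 + 0 = 4)
C = I*√13006/14 (C = √(-66 + 25*(-1/70)) = √(-66 - 5/14) = √(-929/14) = I*√13006/14 ≈ 8.146*I)
H = -7 (H = 4*(-1) - 3 = -4 - 3 = -7)
H + C*(-104) = -7 + (I*√13006/14)*(-104) = -7 - 52*I*√13006/7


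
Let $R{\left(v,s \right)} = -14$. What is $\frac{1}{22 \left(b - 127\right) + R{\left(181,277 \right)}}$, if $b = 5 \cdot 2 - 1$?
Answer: $- \frac{1}{2610} \approx -0.00038314$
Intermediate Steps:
$b = 9$ ($b = 10 - 1 = 9$)
$\frac{1}{22 \left(b - 127\right) + R{\left(181,277 \right)}} = \frac{1}{22 \left(9 - 127\right) - 14} = \frac{1}{22 \left(-118\right) - 14} = \frac{1}{-2596 - 14} = \frac{1}{-2610} = - \frac{1}{2610}$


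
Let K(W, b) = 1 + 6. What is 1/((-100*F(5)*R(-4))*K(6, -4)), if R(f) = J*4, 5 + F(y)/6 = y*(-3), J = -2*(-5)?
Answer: 1/3360000 ≈ 2.9762e-7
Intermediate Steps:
K(W, b) = 7
J = 10
F(y) = -30 - 18*y (F(y) = -30 + 6*(y*(-3)) = -30 + 6*(-3*y) = -30 - 18*y)
R(f) = 40 (R(f) = 10*4 = 40)
1/((-100*F(5)*R(-4))*K(6, -4)) = 1/(-100*(-30 - 18*5)*40*7) = 1/(-100*(-30 - 90)*40*7) = 1/(-(-12000)*40*7) = 1/(-100*(-4800)*7) = 1/(480000*7) = 1/3360000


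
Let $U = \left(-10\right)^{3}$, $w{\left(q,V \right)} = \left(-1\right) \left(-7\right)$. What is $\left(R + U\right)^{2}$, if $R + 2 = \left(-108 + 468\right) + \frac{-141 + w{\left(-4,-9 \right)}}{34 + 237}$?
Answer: $\frac{30316381456}{73441} \approx 4.128 \cdot 10^{5}$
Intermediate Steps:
$w{\left(q,V \right)} = 7$
$U = -1000$
$R = \frac{96884}{271}$ ($R = -2 + \left(\left(-108 + 468\right) + \frac{-141 + 7}{34 + 237}\right) = -2 + \left(360 - \frac{134}{271}\right) = -2 + \frac{97426}{271} = \frac{96884}{271} \approx 357.51$)
$\left(R + U\right)^{2} = \left(\frac{96884}{271} - 1000\right)^{2} = \left(- \frac{174116}{271}\right)^{2} = \frac{30316381456}{73441}$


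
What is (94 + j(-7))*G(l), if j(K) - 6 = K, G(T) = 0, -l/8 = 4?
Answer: 0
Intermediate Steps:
l = -32 (l = -8*4 = -32)
j(K) = 6 + K
(94 + j(-7))*G(l) = (94 + (6 - 7))*0 = (94 - 1)*0 = 93*0 = 0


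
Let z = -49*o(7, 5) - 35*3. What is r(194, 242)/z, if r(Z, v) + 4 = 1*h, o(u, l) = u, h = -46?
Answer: 25/224 ≈ 0.11161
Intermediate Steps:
r(Z, v) = -50 (r(Z, v) = -4 + 1*(-46) = -4 - 46 = -50)
z = -448 (z = -49*7 - 35*3 = -343 - 105 = -448)
r(194, 242)/z = -50/(-448) = -50*(-1/448) = 25/224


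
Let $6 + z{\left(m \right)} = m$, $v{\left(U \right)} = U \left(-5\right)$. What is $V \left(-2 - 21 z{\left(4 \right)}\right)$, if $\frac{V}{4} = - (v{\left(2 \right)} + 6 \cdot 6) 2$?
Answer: $-8320$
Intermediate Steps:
$v{\left(U \right)} = - 5 U$
$z{\left(m \right)} = -6 + m$
$V = -208$ ($V = 4 - (\left(-5\right) 2 + 6 \cdot 6) 2 = 4 - (-10 + 36) 2 = 4 \left(-1\right) 26 \cdot 2 = 4 \left(\left(-26\right) 2\right) = 4 \left(-52\right) = -208$)
$V \left(-2 - 21 z{\left(4 \right)}\right) = - 208 \left(-2 - 21 \left(-6 + 4\right)\right) = - 208 \left(-2 - -42\right) = - 208 \left(-2 + 42\right) = \left(-208\right) 40 = -8320$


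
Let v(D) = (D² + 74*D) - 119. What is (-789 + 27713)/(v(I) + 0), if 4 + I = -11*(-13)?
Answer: 6731/7372 ≈ 0.91305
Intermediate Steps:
I = 139 (I = -4 - 11*(-13) = -4 + 143 = 139)
v(D) = -119 + D² + 74*D
(-789 + 27713)/(v(I) + 0) = (-789 + 27713)/((-119 + 139² + 74*139) + 0) = 26924/((-119 + 19321 + 10286) + 0) = 26924/(29488 + 0) = 26924/29488 = 26924*(1/29488) = 6731/7372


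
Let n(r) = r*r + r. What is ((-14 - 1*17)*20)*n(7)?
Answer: -34720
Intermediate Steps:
n(r) = r + r**2 (n(r) = r**2 + r = r + r**2)
((-14 - 1*17)*20)*n(7) = ((-14 - 1*17)*20)*(7*(1 + 7)) = ((-14 - 17)*20)*(7*8) = -31*20*56 = -620*56 = -34720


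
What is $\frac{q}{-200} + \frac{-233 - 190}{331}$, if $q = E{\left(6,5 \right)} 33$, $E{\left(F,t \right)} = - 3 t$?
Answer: $\frac{15849}{13240} \approx 1.1971$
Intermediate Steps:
$q = -495$ ($q = \left(-3\right) 5 \cdot 33 = \left(-15\right) 33 = -495$)
$\frac{q}{-200} + \frac{-233 - 190}{331} = - \frac{495}{-200} + \frac{-233 - 190}{331} = \left(-495\right) \left(- \frac{1}{200}\right) + \left(-233 - 190\right) \frac{1}{331} = \frac{99}{40} - \frac{423}{331} = \frac{15849}{13240}$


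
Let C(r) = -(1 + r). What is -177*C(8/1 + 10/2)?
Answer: 2478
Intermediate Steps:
C(r) = -1 - r
-177*C(8/1 + 10/2) = -177*(-1 - (8/1 + 10/2)) = -177*(-1 - (8*1 + 10*(½))) = -177*(-1 - (8 + 5)) = -177*(-1 - 1*13) = -177*(-1 - 13) = -177*(-14) = 2478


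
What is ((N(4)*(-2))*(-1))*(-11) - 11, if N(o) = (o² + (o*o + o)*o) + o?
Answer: -2211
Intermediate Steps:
N(o) = o + o² + o*(o + o²) (N(o) = (o² + (o² + o)*o) + o = (o² + (o + o²)*o) + o = (o² + o*(o + o²)) + o = o + o² + o*(o + o²))
((N(4)*(-2))*(-1))*(-11) - 11 = (((4*(1 + 4² + 2*4))*(-2))*(-1))*(-11) - 11 = (((4*(1 + 16 + 8))*(-2))*(-1))*(-11) - 11 = (((4*25)*(-2))*(-1))*(-11) - 11 = ((100*(-2))*(-1))*(-11) - 11 = -200*(-1)*(-11) - 11 = 200*(-11) - 11 = -2200 - 11 = -2211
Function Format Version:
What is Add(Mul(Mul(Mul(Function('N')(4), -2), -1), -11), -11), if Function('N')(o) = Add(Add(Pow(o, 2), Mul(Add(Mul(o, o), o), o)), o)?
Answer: -2211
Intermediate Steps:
Function('N')(o) = Add(o, Pow(o, 2), Mul(o, Add(o, Pow(o, 2)))) (Function('N')(o) = Add(Add(Pow(o, 2), Mul(Add(Pow(o, 2), o), o)), o) = Add(Add(Pow(o, 2), Mul(Add(o, Pow(o, 2)), o)), o) = Add(Add(Pow(o, 2), Mul(o, Add(o, Pow(o, 2)))), o) = Add(o, Pow(o, 2), Mul(o, Add(o, Pow(o, 2)))))
Add(Mul(Mul(Mul(Function('N')(4), -2), -1), -11), -11) = Add(Mul(Mul(Mul(Mul(4, Add(1, Pow(4, 2), Mul(2, 4))), -2), -1), -11), -11) = Add(Mul(Mul(Mul(Mul(4, Add(1, 16, 8)), -2), -1), -11), -11) = Add(Mul(Mul(Mul(Mul(4, 25), -2), -1), -11), -11) = Add(Mul(Mul(Mul(100, -2), -1), -11), -11) = Add(Mul(Mul(-200, -1), -11), -11) = Add(Mul(200, -11), -11) = Add(-2200, -11) = -2211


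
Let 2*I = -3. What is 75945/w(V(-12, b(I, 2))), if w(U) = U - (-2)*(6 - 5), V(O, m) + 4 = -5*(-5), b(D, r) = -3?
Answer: 75945/23 ≈ 3302.0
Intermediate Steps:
I = -3/2 (I = (½)*(-3) = -3/2 ≈ -1.5000)
V(O, m) = 21 (V(O, m) = -4 - 5*(-5) = -4 + 25 = 21)
w(U) = 2 + U (w(U) = U - (-2) = U - 1*(-2) = U + 2 = 2 + U)
75945/w(V(-12, b(I, 2))) = 75945/(2 + 21) = 75945/23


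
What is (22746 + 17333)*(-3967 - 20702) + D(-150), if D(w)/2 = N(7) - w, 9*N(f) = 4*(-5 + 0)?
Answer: -8898376999/9 ≈ -9.8871e+8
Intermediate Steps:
N(f) = -20/9 (N(f) = (4*(-5 + 0))/9 = (4*(-5))/9 = (⅑)*(-20) = -20/9)
D(w) = -40/9 - 2*w (D(w) = 2*(-20/9 - w) = -40/9 - 2*w)
(22746 + 17333)*(-3967 - 20702) + D(-150) = (22746 + 17333)*(-3967 - 20702) + (-40/9 - 2*(-150)) = 40079*(-24669) + (-40/9 + 300) = -988708851 + 2660/9 = -8898376999/9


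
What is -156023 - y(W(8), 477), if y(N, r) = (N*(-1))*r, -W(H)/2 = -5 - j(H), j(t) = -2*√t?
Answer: -151253 - 3816*√2 ≈ -1.5665e+5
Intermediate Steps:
W(H) = 10 - 4*√H (W(H) = -2*(-5 - (-2)*√H) = -2*(-5 + 2*√H) = 10 - 4*√H)
y(N, r) = -N*r (y(N, r) = (-N)*r = -N*r)
-156023 - y(W(8), 477) = -156023 - (-1)*(10 - 8*√2)*477 = -156023 - (-4770 + 3816*√2) = -156023 + (4770 - 3816*√2) = -151253 - 3816*√2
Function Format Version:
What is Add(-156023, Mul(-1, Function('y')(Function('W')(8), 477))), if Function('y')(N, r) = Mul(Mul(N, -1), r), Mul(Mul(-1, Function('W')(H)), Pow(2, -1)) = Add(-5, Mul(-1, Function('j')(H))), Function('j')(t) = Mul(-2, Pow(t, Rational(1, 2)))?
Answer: Add(-151253, Mul(-3816, Pow(2, Rational(1, 2)))) ≈ -1.5665e+5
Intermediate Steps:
Function('W')(H) = Add(10, Mul(-4, Pow(H, Rational(1, 2)))) (Function('W')(H) = Mul(-2, Add(-5, Mul(-1, Mul(-2, Pow(H, Rational(1, 2)))))) = Mul(-2, Add(-5, Mul(2, Pow(H, Rational(1, 2))))) = Add(10, Mul(-4, Pow(H, Rational(1, 2)))))
Function('y')(N, r) = Mul(-1, N, r) (Function('y')(N, r) = Mul(Mul(-1, N), r) = Mul(-1, N, r))
Add(-156023, Mul(-1, Function('y')(Function('W')(8), 477))) = Add(-156023, Mul(-1, Mul(-1, Add(10, Mul(-4, Pow(8, Rational(1, 2)))), 477))) = Add(-156023, Mul(-1, Mul(-1, Add(10, Mul(-4, Mul(2, Pow(2, Rational(1, 2))))), 477))) = Add(-156023, Mul(-1, Mul(-1, Add(10, Mul(-8, Pow(2, Rational(1, 2)))), 477))) = Add(-156023, Mul(-1, Add(-4770, Mul(3816, Pow(2, Rational(1, 2)))))) = Add(-156023, Add(4770, Mul(-3816, Pow(2, Rational(1, 2))))) = Add(-151253, Mul(-3816, Pow(2, Rational(1, 2))))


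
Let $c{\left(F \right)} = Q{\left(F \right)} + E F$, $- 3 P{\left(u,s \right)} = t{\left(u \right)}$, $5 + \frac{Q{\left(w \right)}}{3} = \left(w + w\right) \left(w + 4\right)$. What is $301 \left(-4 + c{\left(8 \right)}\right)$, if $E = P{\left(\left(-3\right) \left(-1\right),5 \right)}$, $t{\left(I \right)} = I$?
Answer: $165249$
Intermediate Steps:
$Q{\left(w \right)} = -15 + 6 w \left(4 + w\right)$ ($Q{\left(w \right)} = -15 + 3 \left(w + w\right) \left(w + 4\right) = -15 + 3 \cdot 2 w \left(4 + w\right) = -15 + 6 w \left(4 + w\right)$)
$P{\left(u,s \right)} = - \frac{u}{3}$
$E = -1$ ($E = - \frac{\left(-3\right) \left(-1\right)}{3} = \left(- \frac{1}{3}\right) 3 = -1$)
$c{\left(F \right)} = -15 + 6 F^{2} + 23 F$ ($c{\left(F \right)} = \left(-15 + 6 F^{2} + 24 F\right) - F = -15 + 6 F^{2} + 23 F$)
$301 \left(-4 + c{\left(8 \right)}\right) = 301 \left(-4 + \left(-15 + 6 \cdot 8^{2} + 23 \cdot 8\right)\right) = 301 \left(-4 + \left(-15 + 6 \cdot 64 + 184\right)\right) = 301 \left(-4 + \left(-15 + 384 + 184\right)\right) = 301 \left(-4 + 553\right) = 301 \cdot 549 = 165249$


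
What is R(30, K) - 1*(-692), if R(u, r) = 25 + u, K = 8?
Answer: 747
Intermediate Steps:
R(30, K) - 1*(-692) = (25 + 30) - 1*(-692) = 55 + 692 = 747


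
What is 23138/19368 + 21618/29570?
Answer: 275722021/143177940 ≈ 1.9257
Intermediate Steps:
23138/19368 + 21618/29570 = 23138*(1/19368) + 21618*(1/29570) = 11569/9684 + 10809/14785 = 275722021/143177940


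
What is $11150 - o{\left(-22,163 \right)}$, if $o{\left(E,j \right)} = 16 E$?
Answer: $11502$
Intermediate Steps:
$11150 - o{\left(-22,163 \right)} = 11150 - 16 \left(-22\right) = 11150 - -352 = 11150 + 352 = 11502$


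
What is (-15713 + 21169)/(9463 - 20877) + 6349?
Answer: 36231015/5707 ≈ 6348.5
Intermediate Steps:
(-15713 + 21169)/(9463 - 20877) + 6349 = 5456/(-11414) + 6349 = 5456*(-1/11414) + 6349 = -2728/5707 + 6349 = 36231015/5707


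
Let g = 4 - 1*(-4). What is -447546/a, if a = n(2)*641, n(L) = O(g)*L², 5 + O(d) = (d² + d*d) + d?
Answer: -223773/167942 ≈ -1.3324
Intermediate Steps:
g = 8 (g = 4 + 4 = 8)
O(d) = -5 + d + 2*d² (O(d) = -5 + ((d² + d*d) + d) = -5 + ((d² + d²) + d) = -5 + (2*d² + d) = -5 + (d + 2*d²) = -5 + d + 2*d²)
n(L) = 131*L² (n(L) = (-5 + 8 + 2*8²)*L² = (-5 + 8 + 2*64)*L² = (-5 + 8 + 128)*L² = 131*L²)
a = 335884 (a = (131*2²)*641 = (131*4)*641 = 524*641 = 335884)
-447546/a = -447546/335884 = -447546*1/335884 = -223773/167942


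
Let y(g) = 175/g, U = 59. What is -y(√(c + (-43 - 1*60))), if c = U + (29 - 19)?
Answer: 175*I*√34/34 ≈ 30.012*I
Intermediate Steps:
c = 69 (c = 59 + (29 - 19) = 59 + 10 = 69)
-y(√(c + (-43 - 1*60))) = -175/(√(69 + (-43 - 1*60))) = -175/(√(69 + (-43 - 60))) = -175/(√(69 - 103)) = -175/(√(-34)) = -175/(I*√34) = -175*(-I*√34/34) = -(-175)*I*√34/34 = 175*I*√34/34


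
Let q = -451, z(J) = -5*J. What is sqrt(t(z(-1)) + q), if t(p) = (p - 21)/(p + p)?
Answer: I*sqrt(11315)/5 ≈ 21.274*I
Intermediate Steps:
t(p) = (-21 + p)/(2*p) (t(p) = (-21 + p)/((2*p)) = (-21 + p)*(1/(2*p)) = (-21 + p)/(2*p))
sqrt(t(z(-1)) + q) = sqrt((-21 - 5*(-1))/(2*((-5*(-1)))) - 451) = sqrt((1/2)*(-21 + 5)/5 - 451) = sqrt((1/2)*(1/5)*(-16) - 451) = sqrt(-8/5 - 451) = sqrt(-2263/5) = I*sqrt(11315)/5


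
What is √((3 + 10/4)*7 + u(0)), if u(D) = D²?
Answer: √154/2 ≈ 6.2048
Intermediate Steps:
√((3 + 10/4)*7 + u(0)) = √((3 + 10/4)*7 + 0²) = √((3 + 10*(¼))*7 + 0) = √((3 + 5/2)*7 + 0) = √((11/2)*7 + 0) = √(77/2 + 0) = √(77/2) = √154/2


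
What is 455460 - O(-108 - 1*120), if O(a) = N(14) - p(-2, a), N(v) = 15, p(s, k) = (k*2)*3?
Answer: 454077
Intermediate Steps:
p(s, k) = 6*k (p(s, k) = (2*k)*3 = 6*k)
O(a) = 15 - 6*a
455460 - O(-108 - 1*120) = 455460 - (15 - 6*(-108 - 1*120)) = 455460 - (15 - 6*(-108 - 120)) = 455460 - (15 - 6*(-228)) = 455460 - (15 + 1368) = 455460 - 1*1383 = 455460 - 1383 = 454077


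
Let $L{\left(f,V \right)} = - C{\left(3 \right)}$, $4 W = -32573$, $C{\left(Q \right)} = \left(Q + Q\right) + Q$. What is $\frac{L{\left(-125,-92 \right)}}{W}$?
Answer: $\frac{36}{32573} \approx 0.0011052$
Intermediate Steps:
$C{\left(Q \right)} = 3 Q$ ($C{\left(Q \right)} = 2 Q + Q = 3 Q$)
$W = - \frac{32573}{4}$ ($W = \frac{1}{4} \left(-32573\right) = - \frac{32573}{4} \approx -8143.3$)
$L{\left(f,V \right)} = -9$ ($L{\left(f,V \right)} = - 3 \cdot 3 = \left(-1\right) 9 = -9$)
$\frac{L{\left(-125,-92 \right)}}{W} = - \frac{9}{- \frac{32573}{4}} = \left(-9\right) \left(- \frac{4}{32573}\right) = \frac{36}{32573}$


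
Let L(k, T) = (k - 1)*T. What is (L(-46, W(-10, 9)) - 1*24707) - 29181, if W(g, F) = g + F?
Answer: -53841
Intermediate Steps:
W(g, F) = F + g
L(k, T) = T*(-1 + k) (L(k, T) = (-1 + k)*T = T*(-1 + k))
(L(-46, W(-10, 9)) - 1*24707) - 29181 = ((9 - 10)*(-1 - 46) - 1*24707) - 29181 = (-1*(-47) - 24707) - 29181 = (47 - 24707) - 29181 = -24660 - 29181 = -53841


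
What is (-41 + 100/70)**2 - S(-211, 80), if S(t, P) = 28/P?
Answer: 1534237/980 ≈ 1565.5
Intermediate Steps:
(-41 + 100/70)**2 - S(-211, 80) = (-41 + 100/70)**2 - 28/80 = (-41 + 100*(1/70))**2 - 28/80 = (-41 + 10/7)**2 - 1*7/20 = (-277/7)**2 - 7/20 = 76729/49 - 7/20 = 1534237/980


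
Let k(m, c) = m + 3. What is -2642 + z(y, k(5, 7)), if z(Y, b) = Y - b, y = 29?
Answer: -2621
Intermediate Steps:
k(m, c) = 3 + m
-2642 + z(y, k(5, 7)) = -2642 + (29 - (3 + 5)) = -2642 + (29 - 1*8) = -2642 + (29 - 8) = -2642 + 21 = -2621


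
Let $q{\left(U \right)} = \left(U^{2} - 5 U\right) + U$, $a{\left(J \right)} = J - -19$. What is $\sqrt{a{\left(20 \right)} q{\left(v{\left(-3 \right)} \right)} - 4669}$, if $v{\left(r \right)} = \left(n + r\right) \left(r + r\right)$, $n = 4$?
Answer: $i \sqrt{2329} \approx 48.26 i$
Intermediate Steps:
$v{\left(r \right)} = 2 r \left(4 + r\right)$ ($v{\left(r \right)} = \left(4 + r\right) \left(r + r\right) = \left(4 + r\right) 2 r = 2 r \left(4 + r\right)$)
$a{\left(J \right)} = 19 + J$ ($a{\left(J \right)} = J + 19 = 19 + J$)
$q{\left(U \right)} = U^{2} - 4 U$
$\sqrt{a{\left(20 \right)} q{\left(v{\left(-3 \right)} \right)} - 4669} = \sqrt{\left(19 + 20\right) 2 \left(-3\right) \left(4 - 3\right) \left(-4 + 2 \left(-3\right) \left(4 - 3\right)\right) - 4669} = \sqrt{39 \cdot 2 \left(-3\right) 1 \left(-4 + 2 \left(-3\right) 1\right) - 4669} = \sqrt{39 \left(- 6 \left(-4 - 6\right)\right) - 4669} = \sqrt{39 \left(\left(-6\right) \left(-10\right)\right) - 4669} = \sqrt{39 \cdot 60 - 4669} = \sqrt{2340 - 4669} = \sqrt{-2329} = i \sqrt{2329}$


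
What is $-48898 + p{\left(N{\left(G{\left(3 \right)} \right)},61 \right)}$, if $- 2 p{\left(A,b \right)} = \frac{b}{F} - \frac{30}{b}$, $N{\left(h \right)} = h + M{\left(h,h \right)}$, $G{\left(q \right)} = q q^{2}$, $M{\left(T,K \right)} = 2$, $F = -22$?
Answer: $- \frac{131237851}{2684} \approx -48896.0$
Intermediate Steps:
$G{\left(q \right)} = q^{3}$
$N{\left(h \right)} = 2 + h$ ($N{\left(h \right)} = h + 2 = 2 + h$)
$p{\left(A,b \right)} = \frac{15}{b} + \frac{b}{44}$ ($p{\left(A,b \right)} = - \frac{\frac{b}{-22} - \frac{30}{b}}{2} = - \frac{b \left(- \frac{1}{22}\right) - \frac{30}{b}}{2} = - \frac{- \frac{b}{22} - \frac{30}{b}}{2} = - \frac{- \frac{30}{b} - \frac{b}{22}}{2} = \frac{15}{b} + \frac{b}{44}$)
$-48898 + p{\left(N{\left(G{\left(3 \right)} \right)},61 \right)} = -48898 + \left(\frac{15}{61} + \frac{1}{44} \cdot 61\right) = -48898 + \left(15 \cdot \frac{1}{61} + \frac{61}{44}\right) = -48898 + \left(\frac{15}{61} + \frac{61}{44}\right) = -48898 + \frac{4381}{2684} = - \frac{131237851}{2684}$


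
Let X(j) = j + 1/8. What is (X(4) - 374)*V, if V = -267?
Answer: 790053/8 ≈ 98757.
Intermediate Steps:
X(j) = ⅛ + j (X(j) = j + ⅛ = ⅛ + j)
(X(4) - 374)*V = ((⅛ + 4) - 374)*(-267) = (33/8 - 374)*(-267) = -2959/8*(-267) = 790053/8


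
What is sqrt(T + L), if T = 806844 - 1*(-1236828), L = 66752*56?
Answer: 2*sqrt(1445446) ≈ 2404.5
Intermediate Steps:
L = 3738112
T = 2043672 (T = 806844 + 1236828 = 2043672)
sqrt(T + L) = sqrt(2043672 + 3738112) = sqrt(5781784) = 2*sqrt(1445446)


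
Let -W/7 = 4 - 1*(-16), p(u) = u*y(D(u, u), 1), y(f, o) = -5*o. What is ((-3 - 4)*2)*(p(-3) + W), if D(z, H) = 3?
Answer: 1750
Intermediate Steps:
p(u) = -5*u (p(u) = u*(-5*1) = u*(-5) = -5*u)
W = -140 (W = -7*(4 - 1*(-16)) = -7*(4 + 16) = -7*20 = -140)
((-3 - 4)*2)*(p(-3) + W) = ((-3 - 4)*2)*(-5*(-3) - 140) = (-7*2)*(15 - 140) = -14*(-125) = 1750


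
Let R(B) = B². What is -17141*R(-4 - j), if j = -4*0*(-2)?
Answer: -274256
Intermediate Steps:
j = 0 (j = 0*(-2) = 0)
-17141*R(-4 - j) = -17141*(-4 - 1*0)² = -17141*(-4 + 0)² = -17141*(-4)² = -17141*16 = -274256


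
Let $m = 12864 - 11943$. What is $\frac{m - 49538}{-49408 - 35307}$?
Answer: $\frac{48617}{84715} \approx 0.57389$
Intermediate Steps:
$m = 921$
$\frac{m - 49538}{-49408 - 35307} = \frac{921 - 49538}{-49408 - 35307} = - \frac{48617}{-84715} = \left(-48617\right) \left(- \frac{1}{84715}\right) = \frac{48617}{84715}$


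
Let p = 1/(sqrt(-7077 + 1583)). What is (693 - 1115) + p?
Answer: -422 - I*sqrt(5494)/5494 ≈ -422.0 - 0.013491*I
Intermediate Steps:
p = -I*sqrt(5494)/5494 (p = 1/(sqrt(-5494)) = 1/(I*sqrt(5494)) = -I*sqrt(5494)/5494 ≈ -0.013491*I)
(693 - 1115) + p = (693 - 1115) - I*sqrt(5494)/5494 = -422 - I*sqrt(5494)/5494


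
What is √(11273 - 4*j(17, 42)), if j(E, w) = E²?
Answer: √10117 ≈ 100.58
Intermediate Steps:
√(11273 - 4*j(17, 42)) = √(11273 - 4*17²) = √(11273 - 4*289) = √(11273 - 1156) = √10117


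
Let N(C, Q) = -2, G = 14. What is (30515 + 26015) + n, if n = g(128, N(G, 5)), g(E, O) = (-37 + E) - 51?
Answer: 56570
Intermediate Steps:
g(E, O) = -88 + E
n = 40 (n = -88 + 128 = 40)
(30515 + 26015) + n = (30515 + 26015) + 40 = 56530 + 40 = 56570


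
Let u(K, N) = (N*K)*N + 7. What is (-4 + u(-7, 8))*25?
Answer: -11125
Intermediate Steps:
u(K, N) = 7 + K*N² (u(K, N) = (K*N)*N + 7 = K*N² + 7 = 7 + K*N²)
(-4 + u(-7, 8))*25 = (-4 + (7 - 7*8²))*25 = (-4 + (7 - 7*64))*25 = (-4 + (7 - 448))*25 = (-4 - 441)*25 = -445*25 = -11125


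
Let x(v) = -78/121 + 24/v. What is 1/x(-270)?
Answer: -5445/3994 ≈ -1.3633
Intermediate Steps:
x(v) = -78/121 + 24/v (x(v) = -78*1/121 + 24/v = -78/121 + 24/v)
1/x(-270) = 1/(-78/121 + 24/(-270)) = 1/(-78/121 + 24*(-1/270)) = 1/(-78/121 - 4/45) = 1/(-3994/5445) = -5445/3994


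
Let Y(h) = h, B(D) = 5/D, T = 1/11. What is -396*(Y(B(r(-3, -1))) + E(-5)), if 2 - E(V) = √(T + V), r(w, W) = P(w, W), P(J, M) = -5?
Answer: -396 + 108*I*√66 ≈ -396.0 + 877.4*I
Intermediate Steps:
r(w, W) = -5
T = 1/11 ≈ 0.090909
E(V) = 2 - √(1/11 + V)
-396*(Y(B(r(-3, -1))) + E(-5)) = -396*(5/(-5) + (2 - √(11 + 121*(-5))/11)) = -396*(5*(-⅕) + (2 - √(11 - 605)/11)) = -396*(-1 + (2 - 3*I*√66/11)) = -396*(1 - 3*I*√66/11) = -396 + 108*I*√66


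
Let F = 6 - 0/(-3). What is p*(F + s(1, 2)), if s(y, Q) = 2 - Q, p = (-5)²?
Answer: 150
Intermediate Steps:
p = 25
F = 6 (F = 6 - 0*(-1)/3 = 6 - 1*0 = 6 + 0 = 6)
p*(F + s(1, 2)) = 25*(6 + (2 - 1*2)) = 25*(6 + (2 - 2)) = 25*(6 + 0) = 25*6 = 150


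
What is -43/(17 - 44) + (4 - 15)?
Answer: -254/27 ≈ -9.4074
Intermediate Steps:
-43/(17 - 44) + (4 - 15) = -43/(-27) - 11 = -1/27*(-43) - 11 = 43/27 - 11 = -254/27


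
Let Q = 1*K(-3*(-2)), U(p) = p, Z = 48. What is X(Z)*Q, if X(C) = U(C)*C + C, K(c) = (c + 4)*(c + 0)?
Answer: 141120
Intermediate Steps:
K(c) = c*(4 + c) (K(c) = (4 + c)*c = c*(4 + c))
X(C) = C + C**2 (X(C) = C*C + C = C**2 + C = C + C**2)
Q = 60 (Q = 1*((-3*(-2))*(4 - 3*(-2))) = 1*(6*(4 + 6)) = 1*(6*10) = 1*60 = 60)
X(Z)*Q = (48*(1 + 48))*60 = (48*49)*60 = 2352*60 = 141120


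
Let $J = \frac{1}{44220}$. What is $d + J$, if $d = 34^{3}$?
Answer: $\frac{1738022881}{44220} \approx 39304.0$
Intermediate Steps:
$d = 39304$
$J = \frac{1}{44220} \approx 2.2614 \cdot 10^{-5}$
$d + J = 39304 + \frac{1}{44220} = \frac{1738022881}{44220}$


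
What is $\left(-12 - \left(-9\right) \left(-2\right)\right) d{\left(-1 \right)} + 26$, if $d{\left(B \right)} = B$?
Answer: $56$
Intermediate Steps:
$\left(-12 - \left(-9\right) \left(-2\right)\right) d{\left(-1 \right)} + 26 = \left(-12 - \left(-9\right) \left(-2\right)\right) \left(-1\right) + 26 = \left(-12 - 18\right) \left(-1\right) + 26 = \left(-30\right) \left(-1\right) + 26 = 30 + 26 = 56$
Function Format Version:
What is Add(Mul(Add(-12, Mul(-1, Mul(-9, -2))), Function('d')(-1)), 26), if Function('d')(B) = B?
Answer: 56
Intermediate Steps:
Add(Mul(Add(-12, Mul(-1, Mul(-9, -2))), Function('d')(-1)), 26) = Add(Mul(Add(-12, Mul(-1, Mul(-9, -2))), -1), 26) = Add(Mul(Add(-12, Mul(-1, 18)), -1), 26) = Add(Mul(Add(-12, -18), -1), 26) = Add(Mul(-30, -1), 26) = Add(30, 26) = 56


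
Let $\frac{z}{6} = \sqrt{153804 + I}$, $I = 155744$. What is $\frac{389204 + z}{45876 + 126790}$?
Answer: $\frac{194602}{86333} + \frac{6 \sqrt{77387}}{86333} \approx 2.2734$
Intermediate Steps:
$z = 12 \sqrt{77387}$ ($z = 6 \sqrt{153804 + 155744} = 6 \sqrt{309548} = 6 \cdot 2 \sqrt{77387} = 12 \sqrt{77387} \approx 3338.2$)
$\frac{389204 + z}{45876 + 126790} = \frac{389204 + 12 \sqrt{77387}}{45876 + 126790} = \frac{389204 + 12 \sqrt{77387}}{172666} = \left(389204 + 12 \sqrt{77387}\right) \frac{1}{172666} = \frac{194602}{86333} + \frac{6 \sqrt{77387}}{86333}$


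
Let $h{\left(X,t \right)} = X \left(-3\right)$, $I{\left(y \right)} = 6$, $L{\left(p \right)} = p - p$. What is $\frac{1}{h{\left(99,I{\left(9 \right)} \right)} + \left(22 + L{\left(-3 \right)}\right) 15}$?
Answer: $\frac{1}{33} \approx 0.030303$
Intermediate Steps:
$L{\left(p \right)} = 0$
$h{\left(X,t \right)} = - 3 X$
$\frac{1}{h{\left(99,I{\left(9 \right)} \right)} + \left(22 + L{\left(-3 \right)}\right) 15} = \frac{1}{\left(-3\right) 99 + \left(22 + 0\right) 15} = \frac{1}{-297 + 22 \cdot 15} = \frac{1}{-297 + 330} = \frac{1}{33}$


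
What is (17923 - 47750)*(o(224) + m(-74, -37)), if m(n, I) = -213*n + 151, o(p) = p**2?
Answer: -1971236603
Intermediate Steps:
m(n, I) = 151 - 213*n
(17923 - 47750)*(o(224) + m(-74, -37)) = (17923 - 47750)*(224**2 + (151 - 213*(-74))) = -29827*(50176 + (151 + 15762)) = -29827*(50176 + 15913) = -29827*66089 = -1971236603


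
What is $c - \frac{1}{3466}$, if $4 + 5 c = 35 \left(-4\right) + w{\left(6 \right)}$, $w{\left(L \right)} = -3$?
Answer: $- \frac{509507}{17330} \approx -29.4$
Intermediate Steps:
$c = - \frac{147}{5}$ ($c = - \frac{4}{5} + \frac{35 \left(-4\right) - 3}{5} = - \frac{4}{5} + \frac{-140 - 3}{5} = - \frac{4}{5} + \frac{1}{5} \left(-143\right) = - \frac{4}{5} - \frac{143}{5} = - \frac{147}{5} \approx -29.4$)
$c - \frac{1}{3466} = - \frac{147}{5} - \frac{1}{3466} = - \frac{509507}{17330}$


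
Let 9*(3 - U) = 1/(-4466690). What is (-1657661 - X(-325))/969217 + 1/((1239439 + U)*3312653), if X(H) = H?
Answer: -273552721899771155497767398/159974771839607818423899521 ≈ -1.7100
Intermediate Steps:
U = 120600631/40200210 (U = 3 - ⅑/(-4466690) = 3 - ⅑*(-1/4466690) = 3 + 1/40200210 = 120600631/40200210 ≈ 3.0000)
(-1657661 - X(-325))/969217 + 1/((1239439 + U)*3312653) = (-1657661 - 1*(-325))/969217 + 1/((1239439 + 120600631/40200210)*3312653) = (-1657661 + 325)*(1/969217) + (1/3312653)/(49825828682821/40200210) = -1657336*1/969217 + (40200210/49825828682821)*(1/3312653) = -1657336/969217 + 40200210/165055680863633034113 = -273552721899771155497767398/159974771839607818423899521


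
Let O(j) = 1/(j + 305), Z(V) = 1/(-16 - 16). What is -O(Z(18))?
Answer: -32/9759 ≈ -0.0032790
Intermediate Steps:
Z(V) = -1/32 (Z(V) = 1/(-32) = -1/32)
O(j) = 1/(305 + j)
-O(Z(18)) = -1/(305 - 1/32) = -1/9759/32 = -1*32/9759 = -32/9759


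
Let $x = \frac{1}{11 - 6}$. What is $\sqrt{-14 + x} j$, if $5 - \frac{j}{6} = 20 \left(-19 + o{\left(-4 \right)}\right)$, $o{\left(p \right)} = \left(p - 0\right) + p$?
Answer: $654 i \sqrt{345} \approx 12148.0 i$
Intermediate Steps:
$o{\left(p \right)} = 2 p$ ($o{\left(p \right)} = \left(p + \left(-2 + 2\right)\right) + p = \left(p + 0\right) + p = p + p = 2 p$)
$x = \frac{1}{5} \approx 0.2$
$j = 3270$ ($j = 30 - 6 \cdot 20 \left(-19 + 2 \left(-4\right)\right) = 30 - 6 \cdot 20 \left(-19 - 8\right) = 30 - 6 \cdot 20 \left(-27\right) = 30 - -3240 = 30 + 3240 = 3270$)
$\sqrt{-14 + x} j = \sqrt{-14 + \frac{1}{5}} \cdot 3270 = \sqrt{- \frac{69}{5}} \cdot 3270 = \frac{i \sqrt{345}}{5} \cdot 3270 = 654 i \sqrt{345}$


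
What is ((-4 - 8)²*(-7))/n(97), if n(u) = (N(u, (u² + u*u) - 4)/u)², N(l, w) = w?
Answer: -2371068/88491649 ≈ -0.026794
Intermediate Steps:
n(u) = (-4 + 2*u²)²/u² (n(u) = (((u² + u*u) - 4)/u)² = (((u² + u²) - 4)/u)² = ((2*u² - 4)/u)² = ((-4 + 2*u²)/u)² = (-4 + 2*u²)²/u²)
((-4 - 8)²*(-7))/n(97) = ((-4 - 8)²*(-7))/((4*(-2 + 97²)²/97²)) = ((-12)²*(-7))/((4*(1/9409)*(-2 + 9409)²)) = (144*(-7))/((4*(1/9409)*9407²)) = -1008/(4*(1/9409)*88491649) = -1008/353966596/9409 = -1008*9409/353966596 = -2371068/88491649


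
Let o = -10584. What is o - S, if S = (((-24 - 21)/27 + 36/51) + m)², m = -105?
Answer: -56732200/2601 ≈ -21812.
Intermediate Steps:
S = 29203216/2601 (S = (((-24 - 21)/27 + 36/51) - 105)² = ((-45*1/27 + 36*(1/51)) - 105)² = ((-5/3 + 12/17) - 105)² = (-49/51 - 105)² = (-5404/51)² = 29203216/2601 ≈ 11228.)
o - S = -10584 - 1*29203216/2601 = -10584 - 29203216/2601 = -56732200/2601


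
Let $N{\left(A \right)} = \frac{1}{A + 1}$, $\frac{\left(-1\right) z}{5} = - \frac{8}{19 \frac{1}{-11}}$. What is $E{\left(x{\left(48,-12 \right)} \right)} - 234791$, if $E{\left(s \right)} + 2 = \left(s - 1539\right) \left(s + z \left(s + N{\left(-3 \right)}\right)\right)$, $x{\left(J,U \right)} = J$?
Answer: $1333739$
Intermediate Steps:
$z = - \frac{440}{19}$ ($z = - 5 \left(- \frac{8}{19 \frac{1}{-11}}\right) = - 5 \left(- \frac{8}{19 \left(- \frac{1}{11}\right)}\right) = - 5 \left(- \frac{8}{- \frac{19}{11}}\right) = - 5 \left(\left(-8\right) \left(- \frac{11}{19}\right)\right) = \left(-5\right) \frac{88}{19} = - \frac{440}{19} \approx -23.158$)
$N{\left(A \right)} = \frac{1}{1 + A}$
$E{\left(s \right)} = -2 + \left(-1539 + s\right) \left(\frac{220}{19} - \frac{421 s}{19}\right)$ ($E{\left(s \right)} = -2 + \left(s - 1539\right) \left(s - \frac{440 \left(s + \frac{1}{1 - 3}\right)}{19}\right) = -2 + \left(-1539 + s\right) \left(s - \frac{440 \left(s + \frac{1}{-2}\right)}{19}\right) = -2 + \left(-1539 + s\right) \left(s - \frac{440 \left(s - \frac{1}{2}\right)}{19}\right) = -2 + \left(-1539 + s\right) \left(s - \frac{440 \left(- \frac{1}{2} + s\right)}{19}\right) = -2 + \left(-1539 + s\right) \left(s - \left(- \frac{220}{19} + \frac{440 s}{19}\right)\right) = -2 + \left(-1539 + s\right) \left(\frac{220}{19} - \frac{421 s}{19}\right)$)
$E{\left(x{\left(48,-12 \right)} \right)} - 234791 = \left(-17822 - \frac{421 \cdot 48^{2}}{19} + \frac{648139}{19} \cdot 48\right) - 234791 = \left(-17822 - \frac{969984}{19} + \frac{31110672}{19}\right) - 234791 = 1568530 - 234791 = 1333739$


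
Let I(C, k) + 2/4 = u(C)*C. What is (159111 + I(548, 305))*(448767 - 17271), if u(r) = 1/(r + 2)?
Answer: 18880392914604/275 ≈ 6.8656e+10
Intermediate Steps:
u(r) = 1/(2 + r)
I(C, k) = -1/2 + C/(2 + C)
(159111 + I(548, 305))*(448767 - 17271) = (159111 + (-2 + 548)/(2*(2 + 548)))*(448767 - 17271) = (159111 + (1/2)*546/550)*431496 = (159111 + (1/2)*(1/550)*546)*431496 = (159111 + 273/550)*431496 = (87511323/550)*431496 = 18880392914604/275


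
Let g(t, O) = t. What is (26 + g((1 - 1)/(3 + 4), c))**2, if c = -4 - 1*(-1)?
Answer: 676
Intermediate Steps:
c = -3 (c = -4 + 1 = -3)
(26 + g((1 - 1)/(3 + 4), c))**2 = (26 + (1 - 1)/(3 + 4))**2 = (26 + 0/7)**2 = (26 + 0*(1/7))**2 = (26 + 0)**2 = 26**2 = 676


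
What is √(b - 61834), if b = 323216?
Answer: 109*√22 ≈ 511.26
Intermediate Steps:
√(b - 61834) = √(323216 - 61834) = √261382 = 109*√22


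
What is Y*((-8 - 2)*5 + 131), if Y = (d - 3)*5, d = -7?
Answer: -4050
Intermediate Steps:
Y = -50 (Y = (-7 - 3)*5 = -10*5 = -50)
Y*((-8 - 2)*5 + 131) = -50*((-8 - 2)*5 + 131) = -50*(-10*5 + 131) = -50*(-50 + 131) = -50*81 = -4050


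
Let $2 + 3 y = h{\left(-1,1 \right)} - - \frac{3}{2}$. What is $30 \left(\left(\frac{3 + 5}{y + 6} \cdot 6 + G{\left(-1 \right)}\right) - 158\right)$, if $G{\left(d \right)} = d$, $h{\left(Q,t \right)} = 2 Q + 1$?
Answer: $- \frac{49590}{11} \approx -4508.2$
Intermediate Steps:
$h{\left(Q,t \right)} = 1 + 2 Q$
$y = - \frac{1}{2}$ ($y = - \frac{2}{3} + \frac{\left(1 + 2 \left(-1\right)\right) - - \frac{3}{2}}{3} = - \frac{2}{3} + \frac{\left(1 - 2\right) - \left(-3\right) \frac{1}{2}}{3} = - \frac{2}{3} + \frac{-1 - - \frac{3}{2}}{3} = - \frac{2}{3} + \frac{-1 + \frac{3}{2}}{3} = - \frac{2}{3} + \frac{1}{3} \cdot \frac{1}{2} = - \frac{2}{3} + \frac{1}{6} = - \frac{1}{2} \approx -0.5$)
$30 \left(\left(\frac{3 + 5}{y + 6} \cdot 6 + G{\left(-1 \right)}\right) - 158\right) = 30 \left(\left(\frac{3 + 5}{- \frac{1}{2} + 6} \cdot 6 - 1\right) - 158\right) = 30 \left(\left(\frac{8}{\frac{11}{2}} \cdot 6 - 1\right) - 158\right) = 30 \left(\left(8 \cdot \frac{2}{11} \cdot 6 - 1\right) - 158\right) = 30 \left(\left(\frac{16}{11} \cdot 6 - 1\right) - 158\right) = 30 \left(\left(\frac{96}{11} - 1\right) - 158\right) = 30 \left(\frac{85}{11} - 158\right) = 30 \left(- \frac{1653}{11}\right) = - \frac{49590}{11}$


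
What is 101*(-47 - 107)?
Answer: -15554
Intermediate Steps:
101*(-47 - 107) = 101*(-154) = -15554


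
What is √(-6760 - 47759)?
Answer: I*√54519 ≈ 233.49*I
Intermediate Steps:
√(-6760 - 47759) = √(-54519) = I*√54519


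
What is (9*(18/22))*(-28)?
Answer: -2268/11 ≈ -206.18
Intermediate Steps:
(9*(18/22))*(-28) = (9*(18*(1/22)))*(-28) = (9*(9/11))*(-28) = (81/11)*(-28) = -2268/11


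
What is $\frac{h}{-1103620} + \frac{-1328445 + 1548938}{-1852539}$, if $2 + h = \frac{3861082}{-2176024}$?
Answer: $- \frac{4073073228062729}{34222146849122064} \approx -0.11902$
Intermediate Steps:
$h = - \frac{4106565}{1088012}$ ($h = -2 + \frac{3861082}{-2176024} = -2 + 3861082 \left(- \frac{1}{2176024}\right) = -2 - \frac{1930541}{1088012} = - \frac{4106565}{1088012} \approx -3.7744$)
$\frac{h}{-1103620} + \frac{-1328445 + 1548938}{-1852539} = - \frac{4106565}{1088012 \left(-1103620\right)} + \frac{-1328445 + 1548938}{-1852539} = \left(- \frac{4106565}{1088012}\right) \left(- \frac{1}{1103620}\right) + 220493 \left(- \frac{1}{1852539}\right) = \frac{821313}{240150360688} - \frac{16961}{142503} = - \frac{4073073228062729}{34222146849122064}$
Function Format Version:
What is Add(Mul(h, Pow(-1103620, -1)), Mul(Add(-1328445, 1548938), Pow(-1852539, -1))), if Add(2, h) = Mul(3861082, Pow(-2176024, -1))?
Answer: Rational(-4073073228062729, 34222146849122064) ≈ -0.11902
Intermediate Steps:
h = Rational(-4106565, 1088012) (h = Add(-2, Mul(3861082, Pow(-2176024, -1))) = Add(-2, Mul(3861082, Rational(-1, 2176024))) = Add(-2, Rational(-1930541, 1088012)) = Rational(-4106565, 1088012) ≈ -3.7744)
Add(Mul(h, Pow(-1103620, -1)), Mul(Add(-1328445, 1548938), Pow(-1852539, -1))) = Add(Mul(Rational(-4106565, 1088012), Pow(-1103620, -1)), Mul(Add(-1328445, 1548938), Pow(-1852539, -1))) = Add(Mul(Rational(-4106565, 1088012), Rational(-1, 1103620)), Mul(220493, Rational(-1, 1852539))) = Add(Rational(821313, 240150360688), Rational(-16961, 142503)) = Rational(-4073073228062729, 34222146849122064)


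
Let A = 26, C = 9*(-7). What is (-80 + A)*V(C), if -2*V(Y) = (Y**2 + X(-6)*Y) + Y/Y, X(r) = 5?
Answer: 98685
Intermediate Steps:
C = -63
V(Y) = -1/2 - 5*Y/2 - Y**2/2 (V(Y) = -((Y**2 + 5*Y) + Y/Y)/2 = -((Y**2 + 5*Y) + 1)/2 = -(1 + Y**2 + 5*Y)/2 = -1/2 - 5*Y/2 - Y**2/2)
(-80 + A)*V(C) = (-80 + 26)*(-1/2 - 5/2*(-63) - 1/2*(-63)**2) = -54*(-1/2 + 315/2 - 1/2*3969) = -54*(-1/2 + 315/2 - 3969/2) = -54*(-3655/2) = 98685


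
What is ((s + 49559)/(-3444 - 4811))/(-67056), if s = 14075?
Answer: 31817/276773640 ≈ 0.00011496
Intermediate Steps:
((s + 49559)/(-3444 - 4811))/(-67056) = ((14075 + 49559)/(-3444 - 4811))/(-67056) = (63634/(-8255))*(-1/67056) = (63634*(-1/8255))*(-1/67056) = -63634/8255*(-1/67056) = 31817/276773640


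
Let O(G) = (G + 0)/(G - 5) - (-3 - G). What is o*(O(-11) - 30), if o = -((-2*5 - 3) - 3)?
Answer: -597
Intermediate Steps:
O(G) = 3 + G + G/(-5 + G) (O(G) = G/(-5 + G) + (3 + G) = 3 + G + G/(-5 + G))
o = 16 (o = -((-10 - 3) - 3) = -(-13 - 3) = -1*(-16) = 16)
o*(O(-11) - 30) = 16*((-15 + (-11)² - 1*(-11))/(-5 - 11) - 30) = 16*((-15 + 121 + 11)/(-16) - 30) = 16*(-1/16*117 - 30) = 16*(-117/16 - 30) = 16*(-597/16) = -597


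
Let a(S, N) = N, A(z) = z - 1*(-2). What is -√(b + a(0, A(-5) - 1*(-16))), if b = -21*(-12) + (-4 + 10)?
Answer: -√271 ≈ -16.462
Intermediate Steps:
A(z) = 2 + z (A(z) = z + 2 = 2 + z)
b = 258 (b = 252 + 6 = 258)
-√(b + a(0, A(-5) - 1*(-16))) = -√(258 + ((2 - 5) - 1*(-16))) = -√(258 + (-3 + 16)) = -√(258 + 13) = -√271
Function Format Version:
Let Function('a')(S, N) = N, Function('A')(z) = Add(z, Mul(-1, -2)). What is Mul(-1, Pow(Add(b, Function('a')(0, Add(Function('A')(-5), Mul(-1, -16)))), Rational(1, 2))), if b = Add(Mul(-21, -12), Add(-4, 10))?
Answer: Mul(-1, Pow(271, Rational(1, 2))) ≈ -16.462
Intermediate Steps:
Function('A')(z) = Add(2, z) (Function('A')(z) = Add(z, 2) = Add(2, z))
b = 258 (b = Add(252, 6) = 258)
Mul(-1, Pow(Add(b, Function('a')(0, Add(Function('A')(-5), Mul(-1, -16)))), Rational(1, 2))) = Mul(-1, Pow(Add(258, Add(Add(2, -5), Mul(-1, -16))), Rational(1, 2))) = Mul(-1, Pow(Add(258, Add(-3, 16)), Rational(1, 2))) = Mul(-1, Pow(Add(258, 13), Rational(1, 2))) = Mul(-1, Pow(271, Rational(1, 2)))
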